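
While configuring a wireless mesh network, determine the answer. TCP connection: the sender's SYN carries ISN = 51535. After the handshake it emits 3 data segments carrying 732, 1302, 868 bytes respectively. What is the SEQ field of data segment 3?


The SYN occupies sequence number ISN = 51535, so the first data byte is ISN + 1 = 51536.
SEQ of data segment i = (ISN + 1) + sum of payload sizes of segments 1..i-1.
Segment 1: SEQ = 51536, payload = 732 bytes
Segment 2: SEQ = 52268, payload = 1302 bytes
Segment 3: SEQ = 53570, payload = 868 bytes
SEQ of segment 3 = 51536 + 732 + 1302 = 53570

53570


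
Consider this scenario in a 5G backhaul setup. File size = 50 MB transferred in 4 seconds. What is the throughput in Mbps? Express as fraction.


Given: file = 50 MB, time = 4 s
File in Mb = 50 * 8 = 400 Mb
Throughput = 400 / 4 Mbps
Throughput = 100 Mbps

100


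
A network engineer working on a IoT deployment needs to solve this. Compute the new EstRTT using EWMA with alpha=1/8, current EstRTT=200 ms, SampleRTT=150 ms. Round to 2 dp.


Given: EstRTT = 200 ms, SampleRTT = 150 ms, alpha = 1/8
New EstRTT = (1 - alpha) * EstRTT + alpha * SampleRTT
(7/8) * 200 = 175
(1/8) * 150 = 18.75
New EstRTT = 175 + 18.75 = 193.75 ms -> 193.75 ms (2 dp)

193.75


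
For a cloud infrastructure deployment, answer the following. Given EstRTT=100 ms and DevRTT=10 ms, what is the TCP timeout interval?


Given: EstRTT = 100 ms, DevRTT = 10 ms
Timeout = EstRTT + 4 * DevRTT
4 * DevRTT = 4 * 10 = 40
Timeout = 100 + 40 = 140 ms

140


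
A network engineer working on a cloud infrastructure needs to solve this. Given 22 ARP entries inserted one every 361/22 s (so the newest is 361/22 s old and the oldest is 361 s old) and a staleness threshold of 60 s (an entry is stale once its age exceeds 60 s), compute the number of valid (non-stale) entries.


Ages are k * 361/22 s for k = 1..22 (spacing = 16.4091 s).
Entry k is valid iff k * 361/22 <= 60 iff k <= 22 * 60 / 361 = 3.6565
n_valid = floor(3.6565) = 3
(n_stale = 22 - 3 = 19)

3


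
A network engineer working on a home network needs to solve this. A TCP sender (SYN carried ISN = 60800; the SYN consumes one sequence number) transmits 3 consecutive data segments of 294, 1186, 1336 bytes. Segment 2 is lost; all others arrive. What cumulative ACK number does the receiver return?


SYN uses sequence number 60800; first data byte = ISN + 1 = 60801.
Segment 1: SEQ = 60801, len = 294 B, covers [60801, 61094]
Segment 2: SEQ = 61095, len = 1186 B, covers [61095, 62280] [LOST]
Segment 3: SEQ = 62281, len = 1336 B, covers [62281, 63616]
In-order data received: bytes [60801, 61094] (segments 1..1).
Segment 2 missing -> gap begins at byte 61095; later segments buffered out of order.
Cumulative ACK = next expected in-order byte = 60801 + 294 = 61095

61095


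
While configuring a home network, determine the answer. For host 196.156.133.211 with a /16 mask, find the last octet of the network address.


Given: IP = 196.156.133.211, prefix = /16
Subnet mask = 255.255.0.0
Last octet of IP: 211
Last octet of mask: 0
Network last octet = 211 AND 0 = 0

0


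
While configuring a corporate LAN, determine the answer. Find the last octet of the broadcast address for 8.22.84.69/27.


Given: IP = 8.22.84.69, prefix = /27
Host bits = 32 - 27 = 5
Network last octet = 69 AND mask = 64
Host part size = 2^5 - 1 = 31
Broadcast last octet = 64 OR 31 = 95

95


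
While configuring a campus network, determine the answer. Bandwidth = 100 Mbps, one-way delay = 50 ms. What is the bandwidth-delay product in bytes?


Given: bandwidth = 100 Mbps, delay = 50 ms
BDP in bits = 100 * 10^6 * 50 / 1000
BDP in bits = 5000000
BDP in bytes = 5000000 / 8 = 625000

625000


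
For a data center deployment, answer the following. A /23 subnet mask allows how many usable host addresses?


Given: subnet mask /23
Host bits = 32 - 23 = 9
Total addresses = 2^9 = 512
Usable hosts = 512 - 2 (network + broadcast) = 510

510


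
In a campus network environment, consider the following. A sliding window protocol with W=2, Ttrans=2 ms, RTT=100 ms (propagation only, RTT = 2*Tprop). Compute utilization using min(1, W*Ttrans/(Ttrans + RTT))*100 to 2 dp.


Given: W = 2, Ttrans = 2 ms, RTT = 100 ms (= 2 * Tprop, Tprop = 50 ms)
Cycle time = Ttrans + RTT = 2 + 100 = 102 ms (first packet sent until its ACK returns)
W * Ttrans = 2 * 2 = 4 ms of sending per cycle
W * Ttrans / (Ttrans + RTT) = 4 / 102 = 0.039216
U = min(1, 0.039216) = 0.039216
U% = 3.92%

3.92


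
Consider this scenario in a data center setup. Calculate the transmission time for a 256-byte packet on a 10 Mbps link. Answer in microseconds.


Given: packet = 256 bytes, bandwidth = 10 Mbps
Packet in bits = 256 * 8 = 2048 bits
Bandwidth = 10 * 10^6 = 10000000 bps
Time = 2048 / 10000000 seconds
Time in us = 2048 * 10^6 / 10000000 = 204.8

204.8


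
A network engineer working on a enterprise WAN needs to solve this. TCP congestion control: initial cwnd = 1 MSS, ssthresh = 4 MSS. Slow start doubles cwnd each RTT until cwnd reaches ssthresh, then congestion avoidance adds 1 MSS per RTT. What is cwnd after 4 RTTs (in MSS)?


RTT 0: cwnd = 1 MSS (initial)
RTT 1: cwnd = 2 MSS (slow start, doubled)
RTT 2: cwnd = 4 MSS (slow start, doubled)
RTT 3: cwnd = 5 MSS (congestion avoidance, +1)
RTT 4: cwnd = 6 MSS (congestion avoidance, +1)

6


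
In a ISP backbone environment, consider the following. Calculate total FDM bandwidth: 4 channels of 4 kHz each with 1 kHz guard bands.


Given: 4 channels, 4 kHz each, guard = 1 kHz
Channel bandwidth = 4 * 4 = 16 kHz
Guard bands = 3 gaps * 1 kHz = 3 kHz
Total = 16 + 3 = 19 kHz

19


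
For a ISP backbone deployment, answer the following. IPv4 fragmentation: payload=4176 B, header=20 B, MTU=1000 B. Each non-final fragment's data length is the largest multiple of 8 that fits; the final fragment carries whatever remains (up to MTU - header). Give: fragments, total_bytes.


Max data per non-final fragment = floor((MTU - header)/8)*8 = floor((1000 - 20)/8)*8 = floor(980/8)*8 = 976 B
Final fragment needs no 8-byte alignment: it can carry up to MTU - header = 980 B
Non-final fragments needed = ceil((payload - 980) / 976) = ceil(3196/976) = ceil(3.2746) = 4
Number of fragments = 4 + 1 = 5
Fragment sizes (data): 4 * 976 B + 272 B (last, 272 <= 980 OK)
Total bytes sent = payload + n_frags * header = 4176 + 5*20 = 4176 + 100 = 4276 B

5, 4276


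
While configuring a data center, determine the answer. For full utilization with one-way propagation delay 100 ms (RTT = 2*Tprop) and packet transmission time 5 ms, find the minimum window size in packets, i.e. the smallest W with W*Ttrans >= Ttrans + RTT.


Given: Ttrans = 5 ms, RTT = 200 ms (= 2 * Tprop, Tprop = 100 ms)
Time until first ACK returns = Ttrans + RTT = 5 + 200 = 205 ms
Need W * Ttrans >= Ttrans + RTT  ->  W >= (Ttrans + RTT) / Ttrans
(Ttrans + RTT) / Ttrans = 205 / 5 = 41
W_min = ceil(41) = 41

41


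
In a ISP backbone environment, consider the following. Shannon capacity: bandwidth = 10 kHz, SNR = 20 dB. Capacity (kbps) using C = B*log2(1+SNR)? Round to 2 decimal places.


Given: B = 10 kHz, SNR = 20 dB
SNR linear = 10^(20/10) = 100
1 + SNR = 101
log2(101) = 6.6582114828
C = 10 * 1000 * 6.6582114828 = 66582.1148 bps
C = 66.582115 kbps -> 66.58 kbps (2 dp)

66.58


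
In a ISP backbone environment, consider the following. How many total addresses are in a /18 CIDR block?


Given: CIDR prefix /18
Host bits = 32 - 18 = 14
Total addresses = 2^14 = 16384

16384


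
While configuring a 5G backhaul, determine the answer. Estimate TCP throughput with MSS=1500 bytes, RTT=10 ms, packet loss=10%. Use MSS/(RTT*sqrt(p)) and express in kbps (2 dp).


Given: MSS = 1500 bytes, RTT = 10 ms, loss = 10%
RTT in seconds = 10 / 1000 = 0.01
Loss rate = 10% = 0.1
sqrt(loss) = sqrt(0.1) = 0.316227766017
Throughput (bytes/s) = 1500 / (0.01 * 0.316227766017) = 474341.6490
Throughput (kbps) = 474341.6490 * 8 / 1000 = 3794.733192 -> 3794.73 kbps (2 dp)

3794.73


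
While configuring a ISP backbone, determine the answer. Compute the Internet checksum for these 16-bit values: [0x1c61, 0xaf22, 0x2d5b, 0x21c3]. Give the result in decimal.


Given words: [0x1c61, 0xaf22, 0x2d5b, 0x21c3]
Step 1: Sum all words
Raw sum = 7265 + 44834 + 11611 + 8643 = 72353
Step 2: Fold carry: (6817 + 1) = 6818
One's complement = ~6818 & 0xFFFF = 58717

58717


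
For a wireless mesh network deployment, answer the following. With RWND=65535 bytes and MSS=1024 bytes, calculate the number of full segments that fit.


Given: RWND = 65535 bytes, MSS = 1024 bytes
Full segments = floor(RWND / MSS)
Full segments = floor(65535 / 1024)
Full segments = floor(63.999) = 63

63


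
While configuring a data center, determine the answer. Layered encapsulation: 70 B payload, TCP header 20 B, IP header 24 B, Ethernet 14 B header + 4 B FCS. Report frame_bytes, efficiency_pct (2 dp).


TCP segment = 70 + 20 = 90 B
IP packet = 90 + 24 = 114 B
Ethernet frame = 114 + 14 + 4 = 132 B
Efficiency = app / frame = 70 / 132 = 0.530303 = 53.0303% -> 53.03% (2 dp)

132, 53.03


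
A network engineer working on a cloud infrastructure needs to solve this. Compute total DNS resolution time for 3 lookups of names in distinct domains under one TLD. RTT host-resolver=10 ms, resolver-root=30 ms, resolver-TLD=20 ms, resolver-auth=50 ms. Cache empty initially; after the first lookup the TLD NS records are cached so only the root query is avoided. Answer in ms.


Lookup 1 (cold cache): local + root + TLD + auth = 10 + 30 + 20 + 50 = 110 ms
Lookups 2..3 (TLD NS cached -> skip root; new domain -> still ask TLD and auth): local + TLD + auth = 10 + 20 + 50 = 80 ms each
Remaining 2 lookups: 2 * 80 = 160 ms
Total = 110 + 160 = 270 ms

270


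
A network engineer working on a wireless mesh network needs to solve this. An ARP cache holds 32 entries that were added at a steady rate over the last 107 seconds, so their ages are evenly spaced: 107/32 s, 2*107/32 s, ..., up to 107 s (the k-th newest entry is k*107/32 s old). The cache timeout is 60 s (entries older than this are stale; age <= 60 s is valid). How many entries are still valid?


Ages are k * 107/32 s for k = 1..32 (spacing = 3.3438 s).
Entry k is valid iff k * 107/32 <= 60 iff k <= 32 * 60 / 107 = 17.9439
n_valid = floor(17.9439) = 17
(n_stale = 32 - 17 = 15)

17


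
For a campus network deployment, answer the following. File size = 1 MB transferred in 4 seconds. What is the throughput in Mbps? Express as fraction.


Given: file = 1 MB, time = 4 s
File in Mb = 1 * 8 = 8 Mb
Throughput = 8 / 4 Mbps
Throughput = 2 Mbps

2


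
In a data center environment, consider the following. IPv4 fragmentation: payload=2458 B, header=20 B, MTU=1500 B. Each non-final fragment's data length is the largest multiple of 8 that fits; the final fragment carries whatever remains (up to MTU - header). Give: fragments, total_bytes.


Max data per non-final fragment = floor((MTU - header)/8)*8 = floor((1500 - 20)/8)*8 = floor(1480/8)*8 = 1480 B
Final fragment needs no 8-byte alignment: it can carry up to MTU - header = 1480 B
Non-final fragments needed = ceil((payload - 1480) / 1480) = ceil(978/1480) = ceil(0.6608) = 1
Number of fragments = 1 + 1 = 2
Fragment sizes (data): 1 * 1480 B + 978 B (last, 978 <= 1480 OK)
Total bytes sent = payload + n_frags * header = 2458 + 2*20 = 2458 + 40 = 2498 B

2, 2498


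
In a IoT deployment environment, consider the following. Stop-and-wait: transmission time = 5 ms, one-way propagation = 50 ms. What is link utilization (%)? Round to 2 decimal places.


Given: Ttrans = 5 ms, Tprop = 50 ms
RTT = 2 * Tprop = 2 * 50 = 100 ms
U = Ttrans / (Ttrans + RTT)
U = 5 / (5 + 100)
U = 5 / 105 = 0.047619
U% = 4.76%

4.76


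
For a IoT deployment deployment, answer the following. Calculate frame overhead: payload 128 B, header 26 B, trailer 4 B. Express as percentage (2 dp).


Given: payload = 128 B, header = 26 B, trailer = 4 B
Overhead bytes = header + trailer = 26 + 4 = 30
Total frame = payload + overhead = 128 + 30 = 158
Overhead % = 30 / 158 * 100 = 18.9873% -> 18.99% (2 dp)

18.99


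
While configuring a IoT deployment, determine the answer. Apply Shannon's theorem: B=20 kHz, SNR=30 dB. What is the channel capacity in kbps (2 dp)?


Given: B = 20 kHz, SNR = 30 dB
SNR linear = 10^(30/10) = 1000
1 + SNR = 1001
log2(1001) = 9.9672262588
C = 20 * 1000 * 9.9672262588 = 199344.5252 bps
C = 199.344525 kbps -> 199.34 kbps (2 dp)

199.34


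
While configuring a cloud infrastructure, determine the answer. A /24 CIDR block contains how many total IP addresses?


Given: CIDR prefix /24
Host bits = 32 - 24 = 8
Total addresses = 2^8 = 256

256


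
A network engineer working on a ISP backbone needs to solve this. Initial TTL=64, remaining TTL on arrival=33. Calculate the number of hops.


Given: initial TTL = 64, received TTL = 33
Hops = initial TTL - received TTL
Hops = 64 - 33 = 31

31


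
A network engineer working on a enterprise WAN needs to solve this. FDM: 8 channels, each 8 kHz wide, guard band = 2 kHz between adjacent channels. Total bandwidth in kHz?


Given: 8 channels, 8 kHz each, guard = 2 kHz
Channel bandwidth = 8 * 8 = 64 kHz
Guard bands = 7 gaps * 2 kHz = 14 kHz
Total = 64 + 14 = 78 kHz

78


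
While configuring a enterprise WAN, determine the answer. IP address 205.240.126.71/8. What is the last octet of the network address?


Given: IP = 205.240.126.71, prefix = /8
Subnet mask = 255.0.0.0
Last octet of IP: 71
Last octet of mask: 0
Network last octet = 71 AND 0 = 0

0


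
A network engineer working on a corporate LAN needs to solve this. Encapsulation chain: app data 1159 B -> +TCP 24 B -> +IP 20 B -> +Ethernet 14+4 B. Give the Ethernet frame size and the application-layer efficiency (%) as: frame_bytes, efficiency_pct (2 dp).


TCP segment = 1159 + 24 = 1183 B
IP packet = 1183 + 20 = 1203 B
Ethernet frame = 1203 + 14 + 4 = 1221 B
Efficiency = app / frame = 1159 / 1221 = 0.949222 = 94.9222% -> 94.92% (2 dp)

1221, 94.92


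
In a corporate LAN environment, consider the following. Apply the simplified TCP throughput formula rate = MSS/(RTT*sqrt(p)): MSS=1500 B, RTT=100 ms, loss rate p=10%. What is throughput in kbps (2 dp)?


Given: MSS = 1500 bytes, RTT = 100 ms, loss = 10%
RTT in seconds = 100 / 1000 = 0.1
Loss rate = 10% = 0.1
sqrt(loss) = sqrt(0.1) = 0.316227766017
Throughput (bytes/s) = 1500 / (0.1 * 0.316227766017) = 47434.1649
Throughput (kbps) = 47434.1649 * 8 / 1000 = 379.473319 -> 379.47 kbps (2 dp)

379.47


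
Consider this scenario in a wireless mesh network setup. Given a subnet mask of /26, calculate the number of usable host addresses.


Given: subnet mask /26
Host bits = 32 - 26 = 6
Total addresses = 2^6 = 64
Usable hosts = 64 - 2 (network + broadcast) = 62

62


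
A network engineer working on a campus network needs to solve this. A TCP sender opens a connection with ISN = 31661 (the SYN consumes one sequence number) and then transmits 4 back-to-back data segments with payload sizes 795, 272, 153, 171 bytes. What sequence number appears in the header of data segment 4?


The SYN occupies sequence number ISN = 31661, so the first data byte is ISN + 1 = 31662.
SEQ of data segment i = (ISN + 1) + sum of payload sizes of segments 1..i-1.
Segment 1: SEQ = 31662, payload = 795 bytes
Segment 2: SEQ = 32457, payload = 272 bytes
Segment 3: SEQ = 32729, payload = 153 bytes
Segment 4: SEQ = 32882, payload = 171 bytes
SEQ of segment 4 = 31662 + 795 + 272 + 153 = 32882

32882


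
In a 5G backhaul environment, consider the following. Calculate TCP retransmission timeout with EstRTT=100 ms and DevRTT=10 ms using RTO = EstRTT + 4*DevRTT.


Given: EstRTT = 100 ms, DevRTT = 10 ms
Timeout = EstRTT + 4 * DevRTT
4 * DevRTT = 4 * 10 = 40
Timeout = 100 + 40 = 140 ms

140


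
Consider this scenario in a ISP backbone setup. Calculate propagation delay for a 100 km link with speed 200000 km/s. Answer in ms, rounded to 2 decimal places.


Given: distance = 100 km, speed = 200000 km/s
Delay = distance / speed = 100 / 200000 seconds
Delay in ms = 100 * 1000 / 200000
Delay = 0.5000 ms
Rounded to 2 dp = 0.50 ms

0.50


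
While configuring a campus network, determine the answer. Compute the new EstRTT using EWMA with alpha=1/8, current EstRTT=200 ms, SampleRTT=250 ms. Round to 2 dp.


Given: EstRTT = 200 ms, SampleRTT = 250 ms, alpha = 1/8
New EstRTT = (1 - alpha) * EstRTT + alpha * SampleRTT
(7/8) * 200 = 175
(1/8) * 250 = 31.25
New EstRTT = 175 + 31.25 = 206.25 ms -> 206.25 ms (2 dp)

206.25


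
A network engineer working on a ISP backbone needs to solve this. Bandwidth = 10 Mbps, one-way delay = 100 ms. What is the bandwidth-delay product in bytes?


Given: bandwidth = 10 Mbps, delay = 100 ms
BDP in bits = 10 * 10^6 * 100 / 1000
BDP in bits = 1000000
BDP in bytes = 1000000 / 8 = 125000

125000


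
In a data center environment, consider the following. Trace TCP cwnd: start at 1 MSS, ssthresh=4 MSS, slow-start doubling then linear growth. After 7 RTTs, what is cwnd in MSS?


RTT 0: cwnd = 1 MSS (initial)
RTT 1: cwnd = 2 MSS (slow start, doubled)
RTT 2: cwnd = 4 MSS (slow start, doubled)
RTT 3: cwnd = 5 MSS (congestion avoidance, +1)
RTT 4: cwnd = 6 MSS (congestion avoidance, +1)
RTT 5: cwnd = 7 MSS (congestion avoidance, +1)
RTT 6: cwnd = 8 MSS (congestion avoidance, +1)
RTT 7: cwnd = 9 MSS (congestion avoidance, +1)

9


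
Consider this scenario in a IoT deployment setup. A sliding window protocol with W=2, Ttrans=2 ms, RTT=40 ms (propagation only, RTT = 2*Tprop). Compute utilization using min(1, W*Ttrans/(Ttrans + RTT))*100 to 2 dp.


Given: W = 2, Ttrans = 2 ms, RTT = 40 ms (= 2 * Tprop, Tprop = 20 ms)
Cycle time = Ttrans + RTT = 2 + 40 = 42 ms (first packet sent until its ACK returns)
W * Ttrans = 2 * 2 = 4 ms of sending per cycle
W * Ttrans / (Ttrans + RTT) = 4 / 42 = 0.095238
U = min(1, 0.095238) = 0.095238
U% = 9.52%

9.52


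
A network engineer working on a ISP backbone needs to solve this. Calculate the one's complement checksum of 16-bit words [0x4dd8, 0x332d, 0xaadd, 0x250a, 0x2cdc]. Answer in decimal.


Given words: [0x4dd8, 0x332d, 0xaadd, 0x250a, 0x2cdc]
Step 1: Sum all words
Raw sum = 19928 + 13101 + 43741 + 9482 + 11484 = 97736
Step 2: Fold carry: (32200 + 1) = 32201
One's complement = ~32201 & 0xFFFF = 33334

33334


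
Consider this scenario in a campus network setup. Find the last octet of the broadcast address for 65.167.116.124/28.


Given: IP = 65.167.116.124, prefix = /28
Host bits = 32 - 28 = 4
Network last octet = 124 AND mask = 112
Host part size = 2^4 - 1 = 15
Broadcast last octet = 112 OR 15 = 127

127


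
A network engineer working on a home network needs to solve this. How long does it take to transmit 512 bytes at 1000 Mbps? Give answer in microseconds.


Given: packet = 512 bytes, bandwidth = 1000 Mbps
Packet in bits = 512 * 8 = 4096 bits
Bandwidth = 1000 * 10^6 = 1000000000 bps
Time = 4096 / 1000000000 seconds
Time in us = 4096 * 10^6 / 1000000000 = 4.096

4.096


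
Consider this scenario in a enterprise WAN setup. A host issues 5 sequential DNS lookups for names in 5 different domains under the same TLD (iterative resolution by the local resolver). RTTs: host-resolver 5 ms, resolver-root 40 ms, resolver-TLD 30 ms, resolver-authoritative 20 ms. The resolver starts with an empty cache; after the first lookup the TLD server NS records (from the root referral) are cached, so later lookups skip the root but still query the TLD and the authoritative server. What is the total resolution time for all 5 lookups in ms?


Lookup 1 (cold cache): local + root + TLD + auth = 5 + 40 + 30 + 20 = 95 ms
Lookups 2..5 (TLD NS cached -> skip root; new domain -> still ask TLD and auth): local + TLD + auth = 5 + 30 + 20 = 55 ms each
Remaining 4 lookups: 4 * 55 = 220 ms
Total = 95 + 220 = 315 ms

315


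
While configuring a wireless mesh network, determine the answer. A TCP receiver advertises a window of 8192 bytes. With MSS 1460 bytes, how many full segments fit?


Given: RWND = 8192 bytes, MSS = 1460 bytes
Full segments = floor(RWND / MSS)
Full segments = floor(8192 / 1460)
Full segments = floor(5.611) = 5

5


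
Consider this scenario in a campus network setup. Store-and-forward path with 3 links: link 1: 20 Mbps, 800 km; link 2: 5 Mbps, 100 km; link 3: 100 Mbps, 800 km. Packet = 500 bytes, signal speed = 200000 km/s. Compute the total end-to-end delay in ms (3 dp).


Packet = 500 bytes = 4000 bits. Store-and-forward: sum (t_trans + t_prop) per link.
Link 1: t_trans = 4000/(20*10^6) s = 0.2000 ms; t_prop = 800/200000 s = 4.0000 ms; subtotal = 4.2000 ms
Link 2: t_trans = 4000/(5*10^6) s = 0.8000 ms; t_prop = 100/200000 s = 0.5000 ms; subtotal = 1.3000 ms
Link 3: t_trans = 4000/(100*10^6) s = 0.0400 ms; t_prop = 800/200000 s = 4.0000 ms; subtotal = 4.0400 ms
End-to-end = 4.2000 + 1.3000 + 4.0400 = 9.5400 ms -> 9.540 ms (3 dp)

9.540


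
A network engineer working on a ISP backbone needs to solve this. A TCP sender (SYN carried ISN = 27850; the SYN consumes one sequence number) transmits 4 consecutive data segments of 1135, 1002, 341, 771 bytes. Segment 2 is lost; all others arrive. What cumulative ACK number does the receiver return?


SYN uses sequence number 27850; first data byte = ISN + 1 = 27851.
Segment 1: SEQ = 27851, len = 1135 B, covers [27851, 28985]
Segment 2: SEQ = 28986, len = 1002 B, covers [28986, 29987] [LOST]
Segment 3: SEQ = 29988, len = 341 B, covers [29988, 30328]
Segment 4: SEQ = 30329, len = 771 B, covers [30329, 31099]
In-order data received: bytes [27851, 28985] (segments 1..1).
Segment 2 missing -> gap begins at byte 28986; later segments buffered out of order.
Cumulative ACK = next expected in-order byte = 27851 + 1135 = 28986

28986


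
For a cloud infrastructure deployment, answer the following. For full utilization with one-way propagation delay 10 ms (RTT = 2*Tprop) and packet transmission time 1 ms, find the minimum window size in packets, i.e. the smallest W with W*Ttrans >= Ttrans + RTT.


Given: Ttrans = 1 ms, RTT = 20 ms (= 2 * Tprop, Tprop = 10 ms)
Time until first ACK returns = Ttrans + RTT = 1 + 20 = 21 ms
Need W * Ttrans >= Ttrans + RTT  ->  W >= (Ttrans + RTT) / Ttrans
(Ttrans + RTT) / Ttrans = 21 / 1 = 21
W_min = ceil(21) = 21

21


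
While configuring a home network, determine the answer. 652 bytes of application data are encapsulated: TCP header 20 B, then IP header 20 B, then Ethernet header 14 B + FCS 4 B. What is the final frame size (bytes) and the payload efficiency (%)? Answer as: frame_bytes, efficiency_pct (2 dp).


TCP segment = 652 + 20 = 672 B
IP packet = 672 + 20 = 692 B
Ethernet frame = 692 + 14 + 4 = 710 B
Efficiency = app / frame = 652 / 710 = 0.918310 = 91.8310% -> 91.83% (2 dp)

710, 91.83


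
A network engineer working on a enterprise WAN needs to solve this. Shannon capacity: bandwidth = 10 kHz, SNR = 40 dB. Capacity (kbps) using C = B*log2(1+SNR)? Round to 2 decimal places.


Given: B = 10 kHz, SNR = 40 dB
SNR linear = 10^(40/10) = 10000
1 + SNR = 10001
log2(10001) = 13.2878566418
C = 10 * 1000 * 13.2878566418 = 132878.5664 bps
C = 132.878566 kbps -> 132.88 kbps (2 dp)

132.88


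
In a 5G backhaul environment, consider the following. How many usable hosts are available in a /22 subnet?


Given: subnet mask /22
Host bits = 32 - 22 = 10
Total addresses = 2^10 = 1024
Usable hosts = 1024 - 2 (network + broadcast) = 1022

1022


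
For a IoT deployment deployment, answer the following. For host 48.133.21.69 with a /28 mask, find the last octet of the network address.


Given: IP = 48.133.21.69, prefix = /28
Subnet mask = 255.255.255.240
Last octet of IP: 69
Last octet of mask: 240
Network last octet = 69 AND 240 = 64

64


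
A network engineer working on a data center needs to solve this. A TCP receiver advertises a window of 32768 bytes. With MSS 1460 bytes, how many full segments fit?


Given: RWND = 32768 bytes, MSS = 1460 bytes
Full segments = floor(RWND / MSS)
Full segments = floor(32768 / 1460)
Full segments = floor(22.4438) = 22

22


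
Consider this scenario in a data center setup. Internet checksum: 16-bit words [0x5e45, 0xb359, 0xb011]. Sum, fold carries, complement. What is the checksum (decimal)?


Given words: [0x5e45, 0xb359, 0xb011]
Step 1: Sum all words
Raw sum = 24133 + 45913 + 45073 = 115119
Step 2: Fold carry: (49583 + 1) = 49584
One's complement = ~49584 & 0xFFFF = 15951

15951


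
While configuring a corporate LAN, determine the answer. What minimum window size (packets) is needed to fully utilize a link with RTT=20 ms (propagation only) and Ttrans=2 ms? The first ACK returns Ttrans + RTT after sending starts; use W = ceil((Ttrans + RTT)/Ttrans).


Given: Ttrans = 2 ms, RTT = 20 ms (= 2 * Tprop, Tprop = 10 ms)
Time until first ACK returns = Ttrans + RTT = 2 + 20 = 22 ms
Need W * Ttrans >= Ttrans + RTT  ->  W >= (Ttrans + RTT) / Ttrans
(Ttrans + RTT) / Ttrans = 22 / 2 = 11
W_min = ceil(11) = 11

11


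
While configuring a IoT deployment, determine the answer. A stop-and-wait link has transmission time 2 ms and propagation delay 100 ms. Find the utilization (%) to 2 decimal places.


Given: Ttrans = 2 ms, Tprop = 100 ms
RTT = 2 * Tprop = 2 * 100 = 200 ms
U = Ttrans / (Ttrans + RTT)
U = 2 / (2 + 200)
U = 2 / 202 = 0.009901
U% = 0.99%

0.99


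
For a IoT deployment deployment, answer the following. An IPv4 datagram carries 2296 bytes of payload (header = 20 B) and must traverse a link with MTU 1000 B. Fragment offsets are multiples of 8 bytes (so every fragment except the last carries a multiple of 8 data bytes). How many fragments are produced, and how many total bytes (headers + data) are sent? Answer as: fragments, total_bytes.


Max data per non-final fragment = floor((MTU - header)/8)*8 = floor((1000 - 20)/8)*8 = floor(980/8)*8 = 976 B
Final fragment needs no 8-byte alignment: it can carry up to MTU - header = 980 B
Non-final fragments needed = ceil((payload - 980) / 976) = ceil(1316/976) = ceil(1.3484) = 2
Number of fragments = 2 + 1 = 3
Fragment sizes (data): 2 * 976 B + 344 B (last, 344 <= 980 OK)
Total bytes sent = payload + n_frags * header = 2296 + 3*20 = 2296 + 60 = 2356 B

3, 2356


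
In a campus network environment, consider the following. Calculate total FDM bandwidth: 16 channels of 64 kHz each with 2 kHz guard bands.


Given: 16 channels, 64 kHz each, guard = 2 kHz
Channel bandwidth = 16 * 64 = 1024 kHz
Guard bands = 15 gaps * 2 kHz = 30 kHz
Total = 1024 + 30 = 1054 kHz

1054


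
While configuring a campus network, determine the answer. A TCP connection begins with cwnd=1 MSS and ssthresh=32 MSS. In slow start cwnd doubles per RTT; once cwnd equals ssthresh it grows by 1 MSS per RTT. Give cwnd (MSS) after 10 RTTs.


RTT 0: cwnd = 1 MSS (initial)
RTT 1: cwnd = 2 MSS (slow start, doubled)
RTT 2: cwnd = 4 MSS (slow start, doubled)
RTT 3: cwnd = 8 MSS (slow start, doubled)
RTT 4: cwnd = 16 MSS (slow start, doubled)
RTT 5: cwnd = 32 MSS (slow start, doubled)
RTT 6: cwnd = 33 MSS (congestion avoidance, +1)
RTT 7: cwnd = 34 MSS (congestion avoidance, +1)
RTT 8: cwnd = 35 MSS (congestion avoidance, +1)
RTT 9: cwnd = 36 MSS (congestion avoidance, +1)
RTT 10: cwnd = 37 MSS (congestion avoidance, +1)

37


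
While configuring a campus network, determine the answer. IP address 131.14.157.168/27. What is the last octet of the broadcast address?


Given: IP = 131.14.157.168, prefix = /27
Host bits = 32 - 27 = 5
Network last octet = 168 AND mask = 160
Host part size = 2^5 - 1 = 31
Broadcast last octet = 160 OR 31 = 191

191


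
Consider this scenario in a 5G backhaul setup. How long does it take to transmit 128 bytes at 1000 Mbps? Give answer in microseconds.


Given: packet = 128 bytes, bandwidth = 1000 Mbps
Packet in bits = 128 * 8 = 1024 bits
Bandwidth = 1000 * 10^6 = 1000000000 bps
Time = 1024 / 1000000000 seconds
Time in us = 1024 * 10^6 / 1000000000 = 1.024

1.024


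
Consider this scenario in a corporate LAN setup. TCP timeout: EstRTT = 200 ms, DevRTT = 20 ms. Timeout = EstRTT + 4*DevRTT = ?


Given: EstRTT = 200 ms, DevRTT = 20 ms
Timeout = EstRTT + 4 * DevRTT
4 * DevRTT = 4 * 20 = 80
Timeout = 200 + 80 = 280 ms

280


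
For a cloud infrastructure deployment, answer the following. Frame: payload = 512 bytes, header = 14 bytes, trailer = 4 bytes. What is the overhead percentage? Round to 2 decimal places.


Given: payload = 512 B, header = 14 B, trailer = 4 B
Overhead bytes = header + trailer = 14 + 4 = 18
Total frame = payload + overhead = 512 + 18 = 530
Overhead % = 18 / 530 * 100 = 3.3962% -> 3.40% (2 dp)

3.40


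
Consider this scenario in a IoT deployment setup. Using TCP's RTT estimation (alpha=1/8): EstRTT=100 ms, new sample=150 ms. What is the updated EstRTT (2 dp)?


Given: EstRTT = 100 ms, SampleRTT = 150 ms, alpha = 1/8
New EstRTT = (1 - alpha) * EstRTT + alpha * SampleRTT
(7/8) * 100 = 87.5
(1/8) * 150 = 18.75
New EstRTT = 87.5 + 18.75 = 106.25 ms -> 106.25 ms (2 dp)

106.25


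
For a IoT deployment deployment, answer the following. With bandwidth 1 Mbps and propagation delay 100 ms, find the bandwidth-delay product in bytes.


Given: bandwidth = 1 Mbps, delay = 100 ms
BDP in bits = 1 * 10^6 * 100 / 1000
BDP in bits = 100000
BDP in bytes = 100000 / 8 = 12500

12500


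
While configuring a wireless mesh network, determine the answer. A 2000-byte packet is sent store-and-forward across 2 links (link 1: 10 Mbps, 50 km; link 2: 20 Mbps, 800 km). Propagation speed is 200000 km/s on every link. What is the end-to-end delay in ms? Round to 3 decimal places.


Packet = 2000 bytes = 16000 bits. Store-and-forward: sum (t_trans + t_prop) per link.
Link 1: t_trans = 16000/(10*10^6) s = 1.6000 ms; t_prop = 50/200000 s = 0.2500 ms; subtotal = 1.8500 ms
Link 2: t_trans = 16000/(20*10^6) s = 0.8000 ms; t_prop = 800/200000 s = 4.0000 ms; subtotal = 4.8000 ms
End-to-end = 1.8500 + 4.8000 = 6.6500 ms -> 6.650 ms (3 dp)

6.650


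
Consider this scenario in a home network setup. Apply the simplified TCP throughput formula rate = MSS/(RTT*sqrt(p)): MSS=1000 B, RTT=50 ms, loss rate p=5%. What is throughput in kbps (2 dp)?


Given: MSS = 1000 bytes, RTT = 50 ms, loss = 5%
RTT in seconds = 50 / 1000 = 0.05
Loss rate = 5% = 0.05
sqrt(loss) = sqrt(0.05) = 0.223606797750
Throughput (bytes/s) = 1000 / (0.05 * 0.223606797750) = 89442.7191
Throughput (kbps) = 89442.7191 * 8 / 1000 = 715.541753 -> 715.54 kbps (2 dp)

715.54


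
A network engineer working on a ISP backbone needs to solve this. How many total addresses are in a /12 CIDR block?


Given: CIDR prefix /12
Host bits = 32 - 12 = 20
Total addresses = 2^20 = 1048576

1048576


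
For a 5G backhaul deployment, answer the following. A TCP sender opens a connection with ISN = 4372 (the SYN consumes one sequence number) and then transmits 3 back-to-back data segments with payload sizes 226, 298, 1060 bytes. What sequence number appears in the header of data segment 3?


The SYN occupies sequence number ISN = 4372, so the first data byte is ISN + 1 = 4373.
SEQ of data segment i = (ISN + 1) + sum of payload sizes of segments 1..i-1.
Segment 1: SEQ = 4373, payload = 226 bytes
Segment 2: SEQ = 4599, payload = 298 bytes
Segment 3: SEQ = 4897, payload = 1060 bytes
SEQ of segment 3 = 4373 + 226 + 298 = 4897

4897


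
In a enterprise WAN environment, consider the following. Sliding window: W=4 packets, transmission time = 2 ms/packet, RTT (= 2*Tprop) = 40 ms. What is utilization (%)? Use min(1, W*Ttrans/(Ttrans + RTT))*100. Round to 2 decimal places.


Given: W = 4, Ttrans = 2 ms, RTT = 40 ms (= 2 * Tprop, Tprop = 20 ms)
Cycle time = Ttrans + RTT = 2 + 40 = 42 ms (first packet sent until its ACK returns)
W * Ttrans = 4 * 2 = 8 ms of sending per cycle
W * Ttrans / (Ttrans + RTT) = 8 / 42 = 0.190476
U = min(1, 0.190476) = 0.190476
U% = 19.05%

19.05


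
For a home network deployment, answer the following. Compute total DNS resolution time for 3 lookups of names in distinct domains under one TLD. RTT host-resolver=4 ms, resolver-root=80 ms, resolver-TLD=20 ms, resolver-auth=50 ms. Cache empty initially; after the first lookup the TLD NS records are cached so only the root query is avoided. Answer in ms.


Lookup 1 (cold cache): local + root + TLD + auth = 4 + 80 + 20 + 50 = 154 ms
Lookups 2..3 (TLD NS cached -> skip root; new domain -> still ask TLD and auth): local + TLD + auth = 4 + 20 + 50 = 74 ms each
Remaining 2 lookups: 2 * 74 = 148 ms
Total = 154 + 148 = 302 ms

302


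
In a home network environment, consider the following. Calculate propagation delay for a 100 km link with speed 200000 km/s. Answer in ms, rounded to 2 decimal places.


Given: distance = 100 km, speed = 200000 km/s
Delay = distance / speed = 100 / 200000 seconds
Delay in ms = 100 * 1000 / 200000
Delay = 0.5000 ms
Rounded to 2 dp = 0.50 ms

0.50


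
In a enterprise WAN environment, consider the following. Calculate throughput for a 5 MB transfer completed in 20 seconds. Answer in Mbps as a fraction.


Given: file = 5 MB, time = 20 s
File in Mb = 5 * 8 = 40 Mb
Throughput = 40 / 20 Mbps
Throughput = 2 Mbps

2


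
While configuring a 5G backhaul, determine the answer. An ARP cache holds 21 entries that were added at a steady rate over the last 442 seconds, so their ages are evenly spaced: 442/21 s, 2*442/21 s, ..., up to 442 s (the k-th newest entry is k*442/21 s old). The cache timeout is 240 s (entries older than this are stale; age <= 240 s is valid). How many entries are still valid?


Ages are k * 442/21 s for k = 1..21 (spacing = 21.0476 s).
Entry k is valid iff k * 442/21 <= 240 iff k <= 21 * 240 / 442 = 11.4027
n_valid = floor(11.4027) = 11
(n_stale = 21 - 11 = 10)

11


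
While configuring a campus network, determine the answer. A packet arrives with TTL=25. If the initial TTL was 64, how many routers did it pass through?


Given: initial TTL = 64, received TTL = 25
Hops = initial TTL - received TTL
Hops = 64 - 25 = 39

39


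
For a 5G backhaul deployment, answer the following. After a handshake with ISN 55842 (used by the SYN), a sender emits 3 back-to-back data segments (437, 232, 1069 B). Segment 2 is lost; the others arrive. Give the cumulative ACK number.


SYN uses sequence number 55842; first data byte = ISN + 1 = 55843.
Segment 1: SEQ = 55843, len = 437 B, covers [55843, 56279]
Segment 2: SEQ = 56280, len = 232 B, covers [56280, 56511] [LOST]
Segment 3: SEQ = 56512, len = 1069 B, covers [56512, 57580]
In-order data received: bytes [55843, 56279] (segments 1..1).
Segment 2 missing -> gap begins at byte 56280; later segments buffered out of order.
Cumulative ACK = next expected in-order byte = 55843 + 437 = 56280

56280


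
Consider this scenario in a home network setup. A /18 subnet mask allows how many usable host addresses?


Given: subnet mask /18
Host bits = 32 - 18 = 14
Total addresses = 2^14 = 16384
Usable hosts = 16384 - 2 (network + broadcast) = 16382

16382


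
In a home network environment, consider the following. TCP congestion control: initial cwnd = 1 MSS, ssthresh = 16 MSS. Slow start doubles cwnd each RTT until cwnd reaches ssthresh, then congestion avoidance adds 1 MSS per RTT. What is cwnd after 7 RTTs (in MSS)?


RTT 0: cwnd = 1 MSS (initial)
RTT 1: cwnd = 2 MSS (slow start, doubled)
RTT 2: cwnd = 4 MSS (slow start, doubled)
RTT 3: cwnd = 8 MSS (slow start, doubled)
RTT 4: cwnd = 16 MSS (slow start, doubled)
RTT 5: cwnd = 17 MSS (congestion avoidance, +1)
RTT 6: cwnd = 18 MSS (congestion avoidance, +1)
RTT 7: cwnd = 19 MSS (congestion avoidance, +1)

19


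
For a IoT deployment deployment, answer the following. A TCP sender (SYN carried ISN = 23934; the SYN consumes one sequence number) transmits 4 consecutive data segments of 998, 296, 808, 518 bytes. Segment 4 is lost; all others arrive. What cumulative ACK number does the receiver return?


SYN uses sequence number 23934; first data byte = ISN + 1 = 23935.
Segment 1: SEQ = 23935, len = 998 B, covers [23935, 24932]
Segment 2: SEQ = 24933, len = 296 B, covers [24933, 25228]
Segment 3: SEQ = 25229, len = 808 B, covers [25229, 26036]
Segment 4: SEQ = 26037, len = 518 B, covers [26037, 26554] [LOST]
In-order data received: bytes [23935, 26036] (segments 1..3).
Segment 4 missing -> gap begins at byte 26037.
Cumulative ACK = next expected in-order byte = 23935 + 998 + 296 + 808 = 26037

26037


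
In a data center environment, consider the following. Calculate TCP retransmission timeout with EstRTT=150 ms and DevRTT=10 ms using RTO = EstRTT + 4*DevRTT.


Given: EstRTT = 150 ms, DevRTT = 10 ms
Timeout = EstRTT + 4 * DevRTT
4 * DevRTT = 4 * 10 = 40
Timeout = 150 + 40 = 190 ms

190


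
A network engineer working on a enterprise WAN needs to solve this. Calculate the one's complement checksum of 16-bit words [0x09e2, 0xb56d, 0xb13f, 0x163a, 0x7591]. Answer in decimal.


Given words: [0x09e2, 0xb56d, 0xb13f, 0x163a, 0x7591]
Step 1: Sum all words
Raw sum = 2530 + 46445 + 45375 + 5690 + 30097 = 130137
Step 2: Fold carry: (64601 + 1) = 64602
One's complement = ~64602 & 0xFFFF = 933

933


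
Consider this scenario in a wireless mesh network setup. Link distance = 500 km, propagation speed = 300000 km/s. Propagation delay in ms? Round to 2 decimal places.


Given: distance = 500 km, speed = 300000 km/s
Delay = distance / speed = 500 / 300000 seconds
Delay in ms = 500 * 1000 / 300000
Delay = 1.6667 ms
Rounded to 2 dp = 1.67 ms

1.67


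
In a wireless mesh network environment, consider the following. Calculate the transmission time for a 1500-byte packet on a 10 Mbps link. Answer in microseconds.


Given: packet = 1500 bytes, bandwidth = 10 Mbps
Packet in bits = 1500 * 8 = 12000 bits
Bandwidth = 10 * 10^6 = 10000000 bps
Time = 12000 / 10000000 seconds
Time in us = 12000 * 10^6 / 10000000 = 1200

1200


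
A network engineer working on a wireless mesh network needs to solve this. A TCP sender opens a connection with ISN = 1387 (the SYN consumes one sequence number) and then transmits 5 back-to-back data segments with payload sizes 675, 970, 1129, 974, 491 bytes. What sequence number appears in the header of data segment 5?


The SYN occupies sequence number ISN = 1387, so the first data byte is ISN + 1 = 1388.
SEQ of data segment i = (ISN + 1) + sum of payload sizes of segments 1..i-1.
Segment 1: SEQ = 1388, payload = 675 bytes
Segment 2: SEQ = 2063, payload = 970 bytes
Segment 3: SEQ = 3033, payload = 1129 bytes
Segment 4: SEQ = 4162, payload = 974 bytes
Segment 5: SEQ = 5136, payload = 491 bytes
SEQ of segment 5 = 1388 + 675 + 970 + 1129 + 974 = 5136

5136


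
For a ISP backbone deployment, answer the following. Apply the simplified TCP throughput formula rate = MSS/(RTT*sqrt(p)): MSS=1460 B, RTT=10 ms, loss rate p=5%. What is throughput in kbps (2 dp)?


Given: MSS = 1460 bytes, RTT = 10 ms, loss = 5%
RTT in seconds = 10 / 1000 = 0.01
Loss rate = 5% = 0.05
sqrt(loss) = sqrt(0.05) = 0.223606797750
Throughput (bytes/s) = 1460 / (0.01 * 0.223606797750) = 652931.8494
Throughput (kbps) = 652931.8494 * 8 / 1000 = 5223.454795 -> 5223.45 kbps (2 dp)

5223.45


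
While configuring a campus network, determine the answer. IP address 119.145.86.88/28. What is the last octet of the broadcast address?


Given: IP = 119.145.86.88, prefix = /28
Host bits = 32 - 28 = 4
Network last octet = 88 AND mask = 80
Host part size = 2^4 - 1 = 15
Broadcast last octet = 80 OR 15 = 95

95


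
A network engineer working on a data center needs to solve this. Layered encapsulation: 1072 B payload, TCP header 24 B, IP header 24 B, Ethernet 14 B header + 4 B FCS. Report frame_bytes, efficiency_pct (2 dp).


TCP segment = 1072 + 24 = 1096 B
IP packet = 1096 + 24 = 1120 B
Ethernet frame = 1120 + 14 + 4 = 1138 B
Efficiency = app / frame = 1072 / 1138 = 0.942004 = 94.2004% -> 94.20% (2 dp)

1138, 94.20


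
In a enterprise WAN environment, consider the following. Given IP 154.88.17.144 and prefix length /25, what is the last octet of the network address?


Given: IP = 154.88.17.144, prefix = /25
Subnet mask = 255.255.255.128
Last octet of IP: 144
Last octet of mask: 128
Network last octet = 144 AND 128 = 128

128
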